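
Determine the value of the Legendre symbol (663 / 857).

857 ≡ 1 (mod 4), so quadratic reciprocity gives (663 / 857) = (857 / 663). Reduce: 857 ≡ 194 (mod 663). Now have (194 / 663).
Factor out 2: 194 = 2·97. Since 663 ≡ 7 (mod 8), (2 / 663) = +1. Now have (97 / 663).
97 ≡ 1 (mod 4), so quadratic reciprocity gives (97 / 663) = (663 / 97). Reduce: 663 ≡ 81 (mod 97). Now have (81 / 97).
81 ≡ 1 (mod 4), so quadratic reciprocity gives (81 / 97) = (97 / 81). Reduce: 97 ≡ 16 (mod 81). Now have (16 / 81).
Factor out 2: 16 = 2^4. Since 81 ≡ 1 (mod 8), (2 / 81) = +1, and (2 / 81)^4 = +1. Now have (1 / 81).
(1 / 81) = 1. Collecting the sign factors: 1.

1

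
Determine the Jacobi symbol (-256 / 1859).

-1

(-256 / 1859)
  = (1603 / 1859)    [-256 ≡ 1603 mod 1859]
  = -(1859 / 1603)    [QR: both ≡ 3 mod 4, sign flips]
  = -(256 / 1603)    [1859 ≡ 256 mod 1603]
  = -(1 / 1603)    [1603 ≡ 3 mod 8 ⇒ (2 / 1603)^8 = +1]
  = -1    [(1 / 1603) = 1]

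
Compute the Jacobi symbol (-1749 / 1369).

(-1749 / 1369)
  = (1749 / 1369)    [1369 ≡ 1 mod 4 ⇒ (-1 / 1369) = +1]
  = (380 / 1369)    [1749 ≡ 380 mod 1369]
  = (95 / 1369)    [1369 ≡ 1 mod 8 ⇒ (2 / 1369)^2 = +1]
  = (1369 / 95)    [QR: 1369 ≡ 1 mod 4, sign kept]
  = (39 / 95)    [1369 ≡ 39 mod 95]
  = -(95 / 39)    [QR: both ≡ 3 mod 4, sign flips]
  = -(17 / 39)    [95 ≡ 17 mod 39]
  = -(39 / 17)    [QR: 17 ≡ 1 mod 4, sign kept]
  = -(5 / 17)    [39 ≡ 5 mod 17]
  = -(17 / 5)    [QR: 5 ≡ 1 mod 4, sign kept]
  = -(2 / 5)    [17 ≡ 2 mod 5]
  = (1 / 5)    [5 ≡ 5 mod 8 ⇒ (2 / 5) = -1]
  = 1    [(1 / 5) = 1]

1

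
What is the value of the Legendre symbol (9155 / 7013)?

1

Reduce the numerator: 9155 ≡ 2142 (mod 7013), so (9155 / 7013) = (2142 / 7013).
Factor out 2: 2142 = 2·1071. Since 7013 ≡ 5 (mod 8), (2 / 7013) = -1. Now have -(1071 / 7013).
7013 ≡ 1 (mod 4), so quadratic reciprocity gives (1071 / 7013) = (7013 / 1071). Reduce: 7013 ≡ 587 (mod 1071). Now have -(587 / 1071).
Both 587 ≡ 3 and 1071 ≡ 3 (mod 4), so reciprocity gives (587 / 1071) = -(1071 / 587). Reduce: 1071 ≡ 484 (mod 587). Now have (484 / 587).
Factor out 2: 484 = 2^2·121. Since 587 ≡ 3 (mod 8), (2 / 587) = -1, and (2 / 587)^2 = +1. Now have (121 / 587).
121 ≡ 1 (mod 4), so quadratic reciprocity gives (121 / 587) = (587 / 121). Reduce: 587 ≡ 103 (mod 121). Now have (103 / 121).
121 ≡ 1 (mod 4), so quadratic reciprocity gives (103 / 121) = (121 / 103). Reduce: 121 ≡ 18 (mod 103). Now have (18 / 103).
Factor out 2: 18 = 2·9. Since 103 ≡ 7 (mod 8), (2 / 103) = +1. Now have (9 / 103).
9 ≡ 1 (mod 4), so quadratic reciprocity gives (9 / 103) = (103 / 9). Reduce: 103 ≡ 4 (mod 9). Now have (4 / 9).
Factor out 2: 4 = 2^2. Since 9 ≡ 1 (mod 8), (2 / 9) = +1, and (2 / 9)^2 = +1. Now have (1 / 9).
(1 / 9) = 1. Collecting the sign factors: 1.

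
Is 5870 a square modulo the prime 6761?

no

(5870/6761)
  = (2935/6761)    [6761 ≡ 1 mod 8 ⇒ (2/6761) = +1]
  = (6761/2935)    [QR: 6761 ≡ 1 mod 4, sign kept]
  = (891/2935)    [6761 ≡ 891 mod 2935]
  = -(2935/891)    [QR: both ≡ 3 mod 4, sign flips]
  = -(262/891)    [2935 ≡ 262 mod 891]
  = (131/891)    [891 ≡ 3 mod 8 ⇒ (2/891) = -1]
  = -(891/131)    [QR: both ≡ 3 mod 4, sign flips]
  = -(105/131)    [891 ≡ 105 mod 131]
  = -(131/105)    [QR: 105 ≡ 1 mod 4, sign kept]
  = -(26/105)    [131 ≡ 26 mod 105]
  = -(13/105)    [105 ≡ 1 mod 8 ⇒ (2/105) = +1]
  = -(105/13)    [QR: 13 ≡ 1 mod 4, sign kept]
  = -(1/13)    [105 ≡ 1 mod 13]
  = -1    [(1/13) = 1]
(5870/6761) = -1, and 6761 is prime, so 5870 is not a quadratic residue mod 6761.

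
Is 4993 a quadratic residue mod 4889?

(4993|4889)
  = (104|4889)    [4993 ≡ 104 mod 4889]
  = (13|4889)    [4889 ≡ 1 mod 8 ⇒ (2|4889)^3 = +1]
  = (4889|13)    [QR: 13 ≡ 1 mod 4, sign kept]
  = (1|13)    [4889 ≡ 1 mod 13]
  = 1    [(1|13) = 1]
(4993|4889) = 1, and 4889 is prime, so 4993 is a quadratic residue mod 4889.

yes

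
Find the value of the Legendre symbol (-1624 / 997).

-1

Pull out -1: (-1624 / 997) = (-1 / 997)·(1624 / 997). Since 997 ≡ 1 (mod 4), (-1 / 997) = +1. Now have (1624 / 997).
Reduce the numerator: 1624 ≡ 627 (mod 997), so (1624 / 997) = (627 / 997).
997 ≡ 1 (mod 4), so quadratic reciprocity gives (627 / 997) = (997 / 627). Reduce: 997 ≡ 370 (mod 627). Now have (370 / 627).
Factor out 2: 370 = 2·185. Since 627 ≡ 3 (mod 8), (2 / 627) = -1. Now have -(185 / 627).
185 ≡ 1 (mod 4), so quadratic reciprocity gives (185 / 627) = (627 / 185). Reduce: 627 ≡ 72 (mod 185). Now have -(72 / 185).
Factor out 2: 72 = 2^3·9. Since 185 ≡ 1 (mod 8), (2 / 185) = +1, and (2 / 185)^3 = +1. Now have -(9 / 185).
9 ≡ 1 (mod 4), so quadratic reciprocity gives (9 / 185) = (185 / 9). Reduce: 185 ≡ 5 (mod 9). Now have -(5 / 9).
5 ≡ 1 (mod 4), so quadratic reciprocity gives (5 / 9) = (9 / 5). Reduce: 9 ≡ 4 (mod 5). Now have -(4 / 5).
Factor out 2: 4 = 2^2. Since 5 ≡ 5 (mod 8), (2 / 5) = -1, and (2 / 5)^2 = +1. Now have -(1 / 5).
(1 / 5) = 1. Collecting the sign factors: -1.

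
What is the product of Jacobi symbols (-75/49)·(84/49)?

By multiplicativity, (-75·84/49) = (-75/49)·(84/49).
First factor (-75/49):
(-75/49)
  = (75/49)    [49 ≡ 1 mod 4 ⇒ (-1/49) = +1]
  = (26/49)    [75 ≡ 26 mod 49]
  = (13/49)    [49 ≡ 1 mod 8 ⇒ (2/49) = +1]
  = (49/13)    [QR: 13 ≡ 1 mod 4, sign kept]
  = (10/13)    [49 ≡ 10 mod 13]
  = -(5/13)    [13 ≡ 5 mod 8 ⇒ (2/13) = -1]
  = -(13/5)    [QR: 5 ≡ 1 mod 4, sign kept]
  = -(3/5)    [13 ≡ 3 mod 5]
  = -(5/3)    [QR: 5 ≡ 1 mod 4, sign kept]
  = -(2/3)    [5 ≡ 2 mod 3]
  = (1/3)    [3 ≡ 3 mod 8 ⇒ (2/3) = -1]
  = 1    [(1/3) = 1]
Second factor (84/49):
(84/49)
  = (35/49)    [84 ≡ 35 mod 49]
  = (49/35)    [QR: 49 ≡ 1 mod 4, sign kept]
  = (14/35)    [49 ≡ 14 mod 35]
  = -(7/35)    [35 ≡ 3 mod 8 ⇒ (2/35) = -1]
  = (35/7)    [QR: both ≡ 3 mod 4, sign flips]
  = (0/7)    [35 ≡ 0 mod 7]
  = 0    [numerator 0, gcd > 1]
Product: (1)·(0) = 0.

0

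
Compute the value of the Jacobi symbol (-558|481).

1

(-558|481)
  = (558|481)    [481 ≡ 1 mod 4 ⇒ (-1|481) = +1]
  = (77|481)    [558 ≡ 77 mod 481]
  = (481|77)    [QR: 77 ≡ 1 mod 4, sign kept]
  = (19|77)    [481 ≡ 19 mod 77]
  = (77|19)    [QR: 77 ≡ 1 mod 4, sign kept]
  = (1|19)    [77 ≡ 1 mod 19]
  = 1    [(1|19) = 1]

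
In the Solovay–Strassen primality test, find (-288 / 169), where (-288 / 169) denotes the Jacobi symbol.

(-288 / 169)
  = (50 / 169)    [-288 ≡ 50 mod 169]
  = (25 / 169)    [169 ≡ 1 mod 8 ⇒ (2 / 169) = +1]
  = (169 / 25)    [QR: 25 ≡ 1 mod 4, sign kept]
  = (19 / 25)    [169 ≡ 19 mod 25]
  = (25 / 19)    [QR: 25 ≡ 1 mod 4, sign kept]
  = (6 / 19)    [25 ≡ 6 mod 19]
  = -(3 / 19)    [19 ≡ 3 mod 8 ⇒ (2 / 19) = -1]
  = (19 / 3)    [QR: both ≡ 3 mod 4, sign flips]
  = (1 / 3)    [19 ≡ 1 mod 3]
  = 1    [(1 / 3) = 1]

1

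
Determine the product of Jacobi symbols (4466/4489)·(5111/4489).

By multiplicativity, (4466·5111/4489) = (4466/4489)·(5111/4489).
First factor (4466/4489):
Factor out 2: 4466 = 2·2233. Since 4489 ≡ 1 (mod 8), (2/4489) = +1. Now have (2233/4489).
2233 ≡ 1 (mod 4), so quadratic reciprocity gives (2233/4489) = (4489/2233). Reduce: 4489 ≡ 23 (mod 2233). Now have (23/2233).
2233 ≡ 1 (mod 4), so quadratic reciprocity gives (23/2233) = (2233/23). Reduce: 2233 ≡ 2 (mod 23). Now have (2/23).
Factor out 2: 2 = 2. Since 23 ≡ 7 (mod 8), (2/23) = +1. Now have (1/23).
(1/23) = 1. Collecting the sign factors: 1.
Second factor (5111/4489):
Reduce the numerator: 5111 ≡ 622 (mod 4489), so (5111/4489) = (622/4489).
Factor out 2: 622 = 2·311. Since 4489 ≡ 1 (mod 8), (2/4489) = +1. Now have (311/4489).
4489 ≡ 1 (mod 4), so quadratic reciprocity gives (311/4489) = (4489/311). Reduce: 4489 ≡ 135 (mod 311). Now have (135/311).
Both 135 ≡ 3 and 311 ≡ 3 (mod 4), so reciprocity gives (135/311) = -(311/135). Reduce: 311 ≡ 41 (mod 135). Now have -(41/135).
41 ≡ 1 (mod 4), so quadratic reciprocity gives (41/135) = (135/41). Reduce: 135 ≡ 12 (mod 41). Now have -(12/41).
Factor out 2: 12 = 2^2·3. Since 41 ≡ 1 (mod 8), (2/41) = +1, and (2/41)^2 = +1. Now have -(3/41).
41 ≡ 1 (mod 4), so quadratic reciprocity gives (3/41) = (41/3). Reduce: 41 ≡ 2 (mod 3). Now have -(2/3).
Factor out 2: 2 = 2. Since 3 ≡ 3 (mod 8), (2/3) = -1. Now have (1/3).
(1/3) = 1. Collecting the sign factors: 1.
Product: (1)·(1) = 1.

1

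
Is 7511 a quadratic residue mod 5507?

yes

Reduce the numerator: 7511 ≡ 2004 (mod 5507), so (7511/5507) = (2004/5507).
Factor out 2: 2004 = 2^2·501. Since 5507 ≡ 3 (mod 8), (2/5507) = -1, and (2/5507)^2 = +1. Now have (501/5507).
501 ≡ 1 (mod 4), so quadratic reciprocity gives (501/5507) = (5507/501). Reduce: 5507 ≡ 497 (mod 501). Now have (497/501).
497 ≡ 1 (mod 4), so quadratic reciprocity gives (497/501) = (501/497). Reduce: 501 ≡ 4 (mod 497). Now have (4/497).
Factor out 2: 4 = 2^2. Since 497 ≡ 1 (mod 8), (2/497) = +1, and (2/497)^2 = +1. Now have (1/497).
(1/497) = 1. Collecting the sign factors: 1.
The Legendre symbol is 1, so x^2 ≡ 7511 (mod 5507) has solution.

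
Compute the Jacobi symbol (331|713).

-1

(331|713)
  = (713|331)    [QR: 713 ≡ 1 mod 4, sign kept]
  = (51|331)    [713 ≡ 51 mod 331]
  = -(331|51)    [QR: both ≡ 3 mod 4, sign flips]
  = -(25|51)    [331 ≡ 25 mod 51]
  = -(51|25)    [QR: 25 ≡ 1 mod 4, sign kept]
  = -(1|25)    [51 ≡ 1 mod 25]
  = -1    [(1|25) = 1]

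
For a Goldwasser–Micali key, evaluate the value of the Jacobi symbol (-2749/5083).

(-2749/5083)
  = -(2749/5083)    [5083 ≡ 3 mod 4 ⇒ (-1/5083) = -1]
  = -(5083/2749)    [QR: 2749 ≡ 1 mod 4, sign kept]
  = -(2334/2749)    [5083 ≡ 2334 mod 2749]
  = (1167/2749)    [2749 ≡ 5 mod 8 ⇒ (2/2749) = -1]
  = (2749/1167)    [QR: 2749 ≡ 1 mod 4, sign kept]
  = (415/1167)    [2749 ≡ 415 mod 1167]
  = -(1167/415)    [QR: both ≡ 3 mod 4, sign flips]
  = -(337/415)    [1167 ≡ 337 mod 415]
  = -(415/337)    [QR: 337 ≡ 1 mod 4, sign kept]
  = -(78/337)    [415 ≡ 78 mod 337]
  = -(39/337)    [337 ≡ 1 mod 8 ⇒ (2/337) = +1]
  = -(337/39)    [QR: 337 ≡ 1 mod 4, sign kept]
  = -(25/39)    [337 ≡ 25 mod 39]
  = -(39/25)    [QR: 25 ≡ 1 mod 4, sign kept]
  = -(14/25)    [39 ≡ 14 mod 25]
  = -(7/25)    [25 ≡ 1 mod 8 ⇒ (2/25) = +1]
  = -(25/7)    [QR: 25 ≡ 1 mod 4, sign kept]
  = -(4/7)    [25 ≡ 4 mod 7]
  = -(1/7)    [7 ≡ 7 mod 8 ⇒ (2/7)^2 = +1]
  = -1    [(1/7) = 1]

-1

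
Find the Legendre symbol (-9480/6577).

-1

(-9480/6577)
  = (3674/6577)    [-9480 ≡ 3674 mod 6577]
  = (1837/6577)    [6577 ≡ 1 mod 8 ⇒ (2/6577) = +1]
  = (6577/1837)    [QR: 1837 ≡ 1 mod 4, sign kept]
  = (1066/1837)    [6577 ≡ 1066 mod 1837]
  = -(533/1837)    [1837 ≡ 5 mod 8 ⇒ (2/1837) = -1]
  = -(1837/533)    [QR: 533 ≡ 1 mod 4, sign kept]
  = -(238/533)    [1837 ≡ 238 mod 533]
  = (119/533)    [533 ≡ 5 mod 8 ⇒ (2/533) = -1]
  = (533/119)    [QR: 533 ≡ 1 mod 4, sign kept]
  = (57/119)    [533 ≡ 57 mod 119]
  = (119/57)    [QR: 57 ≡ 1 mod 4, sign kept]
  = (5/57)    [119 ≡ 5 mod 57]
  = (57/5)    [QR: 5 ≡ 1 mod 4, sign kept]
  = (2/5)    [57 ≡ 2 mod 5]
  = -(1/5)    [5 ≡ 5 mod 8 ⇒ (2/5) = -1]
  = -1    [(1/5) = 1]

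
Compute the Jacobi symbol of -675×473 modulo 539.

0

By multiplicativity, (-675·473 / 539) = (-675 / 539)·(473 / 539).
First factor (-675 / 539):
(-675 / 539)
  = (403 / 539)    [-675 ≡ 403 mod 539]
  = -(539 / 403)    [QR: both ≡ 3 mod 4, sign flips]
  = -(136 / 403)    [539 ≡ 136 mod 403]
  = (17 / 403)    [403 ≡ 3 mod 8 ⇒ (2 / 403)^3 = -1]
  = (403 / 17)    [QR: 17 ≡ 1 mod 4, sign kept]
  = (12 / 17)    [403 ≡ 12 mod 17]
  = (3 / 17)    [17 ≡ 1 mod 8 ⇒ (2 / 17)^2 = +1]
  = (17 / 3)    [QR: 17 ≡ 1 mod 4, sign kept]
  = (2 / 3)    [17 ≡ 2 mod 3]
  = -(1 / 3)    [3 ≡ 3 mod 8 ⇒ (2 / 3) = -1]
  = -1    [(1 / 3) = 1]
Second factor (473 / 539):
(473 / 539)
  = (539 / 473)    [QR: 473 ≡ 1 mod 4, sign kept]
  = (66 / 473)    [539 ≡ 66 mod 473]
  = (33 / 473)    [473 ≡ 1 mod 8 ⇒ (2 / 473) = +1]
  = (473 / 33)    [QR: 33 ≡ 1 mod 4, sign kept]
  = (11 / 33)    [473 ≡ 11 mod 33]
  = (33 / 11)    [QR: 33 ≡ 1 mod 4, sign kept]
  = (0 / 11)    [33 ≡ 0 mod 11]
  = 0    [numerator 0, gcd > 1]
Product: (-1)·(0) = 0.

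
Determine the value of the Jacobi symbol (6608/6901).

-1

Factor out 2: 6608 = 2^4·413. Since 6901 ≡ 5 (mod 8), (2/6901) = -1, and (2/6901)^4 = +1. Now have (413/6901).
413 ≡ 1 (mod 4), so quadratic reciprocity gives (413/6901) = (6901/413). Reduce: 6901 ≡ 293 (mod 413). Now have (293/413).
293 ≡ 1 (mod 4), so quadratic reciprocity gives (293/413) = (413/293). Reduce: 413 ≡ 120 (mod 293). Now have (120/293).
Factor out 2: 120 = 2^3·15. Since 293 ≡ 5 (mod 8), (2/293) = -1, and (2/293)^3 = -1. Now have -(15/293).
293 ≡ 1 (mod 4), so quadratic reciprocity gives (15/293) = (293/15). Reduce: 293 ≡ 8 (mod 15). Now have -(8/15).
Factor out 2: 8 = 2^3. Since 15 ≡ 7 (mod 8), (2/15) = +1, and (2/15)^3 = +1. Now have -(1/15).
(1/15) = 1. Collecting the sign factors: -1.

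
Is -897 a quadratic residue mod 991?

(-897/991)
  = (94/991)    [-897 ≡ 94 mod 991]
  = (47/991)    [991 ≡ 7 mod 8 ⇒ (2/991) = +1]
  = -(991/47)    [QR: both ≡ 3 mod 4, sign flips]
  = -(4/47)    [991 ≡ 4 mod 47]
  = -(1/47)    [47 ≡ 7 mod 8 ⇒ (2/47)^2 = +1]
  = -1    [(1/47) = 1]
(-897/991) = -1, and 991 is prime, so -897 is not a quadratic residue mod 991.

no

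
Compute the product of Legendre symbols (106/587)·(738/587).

-1

By multiplicativity, (106·738/587) = (106/587)·(738/587).
First factor (106/587):
Factor out 2: 106 = 2·53. Since 587 ≡ 3 (mod 8), (2/587) = -1. Now have -(53/587).
53 ≡ 1 (mod 4), so quadratic reciprocity gives (53/587) = (587/53). Reduce: 587 ≡ 4 (mod 53). Now have -(4/53).
Factor out 2: 4 = 2^2. Since 53 ≡ 5 (mod 8), (2/53) = -1, and (2/53)^2 = +1. Now have -(1/53).
(1/53) = 1. Collecting the sign factors: -1.
Second factor (738/587):
Reduce the numerator: 738 ≡ 151 (mod 587), so (738/587) = (151/587).
Both 151 ≡ 3 and 587 ≡ 3 (mod 4), so reciprocity gives (151/587) = -(587/151). Reduce: 587 ≡ 134 (mod 151). Now have -(134/151).
Factor out 2: 134 = 2·67. Since 151 ≡ 7 (mod 8), (2/151) = +1. Now have -(67/151).
Both 67 ≡ 3 and 151 ≡ 3 (mod 4), so reciprocity gives (67/151) = -(151/67). Reduce: 151 ≡ 17 (mod 67). Now have (17/67).
17 ≡ 1 (mod 4), so quadratic reciprocity gives (17/67) = (67/17). Reduce: 67 ≡ 16 (mod 17). Now have (16/17).
Factor out 2: 16 = 2^4. Since 17 ≡ 1 (mod 8), (2/17) = +1, and (2/17)^4 = +1. Now have (1/17).
(1/17) = 1. Collecting the sign factors: 1.
Product: (-1)·(1) = -1.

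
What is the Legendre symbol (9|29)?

9 ≡ 1 (mod 4), so quadratic reciprocity gives (9|29) = (29|9). Reduce: 29 ≡ 2 (mod 9). Now have (2|9).
Factor out 2: 2 = 2. Since 9 ≡ 1 (mod 8), (2|9) = +1. Now have (1|9).
(1|9) = 1. Collecting the sign factors: 1.

1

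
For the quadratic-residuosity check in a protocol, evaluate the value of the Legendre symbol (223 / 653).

-1

653 ≡ 1 (mod 4), so quadratic reciprocity gives (223 / 653) = (653 / 223). Reduce: 653 ≡ 207 (mod 223). Now have (207 / 223).
Both 207 ≡ 3 and 223 ≡ 3 (mod 4), so reciprocity gives (207 / 223) = -(223 / 207). Reduce: 223 ≡ 16 (mod 207). Now have -(16 / 207).
Factor out 2: 16 = 2^4. Since 207 ≡ 7 (mod 8), (2 / 207) = +1, and (2 / 207)^4 = +1. Now have -(1 / 207).
(1 / 207) = 1. Collecting the sign factors: -1.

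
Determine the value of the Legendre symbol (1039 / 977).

(1039 / 977)
  = (62 / 977)    [1039 ≡ 62 mod 977]
  = (31 / 977)    [977 ≡ 1 mod 8 ⇒ (2 / 977) = +1]
  = (977 / 31)    [QR: 977 ≡ 1 mod 4, sign kept]
  = (16 / 31)    [977 ≡ 16 mod 31]
  = (1 / 31)    [31 ≡ 7 mod 8 ⇒ (2 / 31)^4 = +1]
  = 1    [(1 / 31) = 1]

1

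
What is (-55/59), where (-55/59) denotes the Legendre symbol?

(-55/59)
  = (4/59)    [-55 ≡ 4 mod 59]
  = (1/59)    [59 ≡ 3 mod 8 ⇒ (2/59)^2 = +1]
  = 1    [(1/59) = 1]

1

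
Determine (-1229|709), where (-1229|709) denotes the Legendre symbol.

Pull out -1: (-1229|709) = (-1|709)·(1229|709). Since 709 ≡ 1 (mod 4), (-1|709) = +1. Now have (1229|709).
Reduce the numerator: 1229 ≡ 520 (mod 709), so (1229|709) = (520|709).
Factor out 2: 520 = 2^3·65. Since 709 ≡ 5 (mod 8), (2|709) = -1, and (2|709)^3 = -1. Now have -(65|709).
65 ≡ 1 (mod 4), so quadratic reciprocity gives (65|709) = (709|65). Reduce: 709 ≡ 59 (mod 65). Now have -(59|65).
65 ≡ 1 (mod 4), so quadratic reciprocity gives (59|65) = (65|59). Reduce: 65 ≡ 6 (mod 59). Now have -(6|59).
Factor out 2: 6 = 2·3. Since 59 ≡ 3 (mod 8), (2|59) = -1. Now have (3|59).
Both 3 ≡ 3 and 59 ≡ 3 (mod 4), so reciprocity gives (3|59) = -(59|3). Reduce: 59 ≡ 2 (mod 3). Now have -(2|3).
Factor out 2: 2 = 2. Since 3 ≡ 3 (mod 8), (2|3) = -1. Now have (1|3).
(1|3) = 1. Collecting the sign factors: 1.

1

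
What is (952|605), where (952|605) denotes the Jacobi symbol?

Reduce the numerator: 952 ≡ 347 (mod 605), so (952|605) = (347|605).
605 ≡ 1 (mod 4), so quadratic reciprocity gives (347|605) = (605|347). Reduce: 605 ≡ 258 (mod 347). Now have (258|347).
Factor out 2: 258 = 2·129. Since 347 ≡ 3 (mod 8), (2|347) = -1. Now have -(129|347).
129 ≡ 1 (mod 4), so quadratic reciprocity gives (129|347) = (347|129). Reduce: 347 ≡ 89 (mod 129). Now have -(89|129).
89 ≡ 1 (mod 4), so quadratic reciprocity gives (89|129) = (129|89). Reduce: 129 ≡ 40 (mod 89). Now have -(40|89).
Factor out 2: 40 = 2^3·5. Since 89 ≡ 1 (mod 8), (2|89) = +1, and (2|89)^3 = +1. Now have -(5|89).
5 ≡ 1 (mod 4), so quadratic reciprocity gives (5|89) = (89|5). Reduce: 89 ≡ 4 (mod 5). Now have -(4|5).
Factor out 2: 4 = 2^2. Since 5 ≡ 5 (mod 8), (2|5) = -1, and (2|5)^2 = +1. Now have -(1|5).
(1|5) = 1. Collecting the sign factors: -1.

-1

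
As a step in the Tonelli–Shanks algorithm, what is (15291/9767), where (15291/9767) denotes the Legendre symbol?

Reduce the numerator: 15291 ≡ 5524 (mod 9767), so (15291/9767) = (5524/9767).
Factor out 2: 5524 = 2^2·1381. Since 9767 ≡ 7 (mod 8), (2/9767) = +1, and (2/9767)^2 = +1. Now have (1381/9767).
1381 ≡ 1 (mod 4), so quadratic reciprocity gives (1381/9767) = (9767/1381). Reduce: 9767 ≡ 100 (mod 1381). Now have (100/1381).
Factor out 2: 100 = 2^2·25. Since 1381 ≡ 5 (mod 8), (2/1381) = -1, and (2/1381)^2 = +1. Now have (25/1381).
25 ≡ 1 (mod 4), so quadratic reciprocity gives (25/1381) = (1381/25). Reduce: 1381 ≡ 6 (mod 25). Now have (6/25).
Factor out 2: 6 = 2·3. Since 25 ≡ 1 (mod 8), (2/25) = +1. Now have (3/25).
25 ≡ 1 (mod 4), so quadratic reciprocity gives (3/25) = (25/3). Reduce: 25 ≡ 1 (mod 3). Now have (1/3).
(1/3) = 1. Collecting the sign factors: 1.

1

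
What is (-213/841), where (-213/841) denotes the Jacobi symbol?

Reduce the numerator: -213 ≡ 628 (mod 841), so (-213/841) = (628/841).
Factor out 2: 628 = 2^2·157. Since 841 ≡ 1 (mod 8), (2/841) = +1, and (2/841)^2 = +1. Now have (157/841).
157 ≡ 1 (mod 4), so quadratic reciprocity gives (157/841) = (841/157). Reduce: 841 ≡ 56 (mod 157). Now have (56/157).
Factor out 2: 56 = 2^3·7. Since 157 ≡ 5 (mod 8), (2/157) = -1, and (2/157)^3 = -1. Now have -(7/157).
157 ≡ 1 (mod 4), so quadratic reciprocity gives (7/157) = (157/7). Reduce: 157 ≡ 3 (mod 7). Now have -(3/7).
Both 3 ≡ 3 and 7 ≡ 3 (mod 4), so reciprocity gives (3/7) = -(7/3). Reduce: 7 ≡ 1 (mod 3). Now have (1/3).
(1/3) = 1. Collecting the sign factors: 1.

1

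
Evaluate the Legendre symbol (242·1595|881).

-1

By multiplicativity, (242·1595|881) = (242|881)·(1595|881).
First factor (242|881):
(242|881)
  = (121|881)    [881 ≡ 1 mod 8 ⇒ (2|881) = +1]
  = (881|121)    [QR: 121 ≡ 1 mod 4, sign kept]
  = (34|121)    [881 ≡ 34 mod 121]
  = (17|121)    [121 ≡ 1 mod 8 ⇒ (2|121) = +1]
  = (121|17)    [QR: 17 ≡ 1 mod 4, sign kept]
  = (2|17)    [121 ≡ 2 mod 17]
  = (1|17)    [17 ≡ 1 mod 8 ⇒ (2|17) = +1]
  = 1    [(1|17) = 1]
Second factor (1595|881):
(1595|881)
  = (714|881)    [1595 ≡ 714 mod 881]
  = (357|881)    [881 ≡ 1 mod 8 ⇒ (2|881) = +1]
  = (881|357)    [QR: 357 ≡ 1 mod 4, sign kept]
  = (167|357)    [881 ≡ 167 mod 357]
  = (357|167)    [QR: 357 ≡ 1 mod 4, sign kept]
  = (23|167)    [357 ≡ 23 mod 167]
  = -(167|23)    [QR: both ≡ 3 mod 4, sign flips]
  = -(6|23)    [167 ≡ 6 mod 23]
  = -(3|23)    [23 ≡ 7 mod 8 ⇒ (2|23) = +1]
  = (23|3)    [QR: both ≡ 3 mod 4, sign flips]
  = (2|3)    [23 ≡ 2 mod 3]
  = -(1|3)    [3 ≡ 3 mod 8 ⇒ (2|3) = -1]
  = -1    [(1|3) = 1]
Product: (1)·(-1) = -1.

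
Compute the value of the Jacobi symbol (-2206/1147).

Reduce the numerator: -2206 ≡ 88 (mod 1147), so (-2206/1147) = (88/1147).
Factor out 2: 88 = 2^3·11. Since 1147 ≡ 3 (mod 8), (2/1147) = -1, and (2/1147)^3 = -1. Now have -(11/1147).
Both 11 ≡ 3 and 1147 ≡ 3 (mod 4), so reciprocity gives (11/1147) = -(1147/11). Reduce: 1147 ≡ 3 (mod 11). Now have (3/11).
Both 3 ≡ 3 and 11 ≡ 3 (mod 4), so reciprocity gives (3/11) = -(11/3). Reduce: 11 ≡ 2 (mod 3). Now have -(2/3).
Factor out 2: 2 = 2. Since 3 ≡ 3 (mod 8), (2/3) = -1. Now have (1/3).
(1/3) = 1. Collecting the sign factors: 1.

1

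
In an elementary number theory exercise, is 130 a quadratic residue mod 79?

Reduce the numerator: 130 ≡ 51 (mod 79), so (130/79) = (51/79).
Both 51 ≡ 3 and 79 ≡ 3 (mod 4), so reciprocity gives (51/79) = -(79/51). Reduce: 79 ≡ 28 (mod 51). Now have -(28/51).
Factor out 2: 28 = 2^2·7. Since 51 ≡ 3 (mod 8), (2/51) = -1, and (2/51)^2 = +1. Now have -(7/51).
Both 7 ≡ 3 and 51 ≡ 3 (mod 4), so reciprocity gives (7/51) = -(51/7). Reduce: 51 ≡ 2 (mod 7). Now have (2/7).
Factor out 2: 2 = 2. Since 7 ≡ 7 (mod 8), (2/7) = +1. Now have (1/7).
(1/7) = 1. Collecting the sign factors: 1.
The Legendre symbol is 1, so x^2 ≡ 130 (mod 79) has solution.

yes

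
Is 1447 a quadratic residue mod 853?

yes

Reduce the numerator: 1447 ≡ 594 (mod 853), so (1447/853) = (594/853).
Factor out 2: 594 = 2·297. Since 853 ≡ 5 (mod 8), (2/853) = -1. Now have -(297/853).
297 ≡ 1 (mod 4), so quadratic reciprocity gives (297/853) = (853/297). Reduce: 853 ≡ 259 (mod 297). Now have -(259/297).
297 ≡ 1 (mod 4), so quadratic reciprocity gives (259/297) = (297/259). Reduce: 297 ≡ 38 (mod 259). Now have -(38/259).
Factor out 2: 38 = 2·19. Since 259 ≡ 3 (mod 8), (2/259) = -1. Now have (19/259).
Both 19 ≡ 3 and 259 ≡ 3 (mod 4), so reciprocity gives (19/259) = -(259/19). Reduce: 259 ≡ 12 (mod 19). Now have -(12/19).
Factor out 2: 12 = 2^2·3. Since 19 ≡ 3 (mod 8), (2/19) = -1, and (2/19)^2 = +1. Now have -(3/19).
Both 3 ≡ 3 and 19 ≡ 3 (mod 4), so reciprocity gives (3/19) = -(19/3). Reduce: 19 ≡ 1 (mod 3). Now have (1/3).
(1/3) = 1. Collecting the sign factors: 1.
(1447/853) = 1, and 853 is prime, so 1447 is a quadratic residue mod 853.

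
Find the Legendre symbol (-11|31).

1

(-11|31)
  = (20|31)    [-11 ≡ 20 mod 31]
  = (5|31)    [31 ≡ 7 mod 8 ⇒ (2|31)^2 = +1]
  = (31|5)    [QR: 5 ≡ 1 mod 4, sign kept]
  = (1|5)    [31 ≡ 1 mod 5]
  = 1    [(1|5) = 1]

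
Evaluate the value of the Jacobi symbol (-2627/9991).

-1

(-2627/9991)
  = -(2627/9991)    [9991 ≡ 3 mod 4 ⇒ (-1/9991) = -1]
  = (9991/2627)    [QR: both ≡ 3 mod 4, sign flips]
  = (2110/2627)    [9991 ≡ 2110 mod 2627]
  = -(1055/2627)    [2627 ≡ 3 mod 8 ⇒ (2/2627) = -1]
  = (2627/1055)    [QR: both ≡ 3 mod 4, sign flips]
  = (517/1055)    [2627 ≡ 517 mod 1055]
  = (1055/517)    [QR: 517 ≡ 1 mod 4, sign kept]
  = (21/517)    [1055 ≡ 21 mod 517]
  = (517/21)    [QR: 21 ≡ 1 mod 4, sign kept]
  = (13/21)    [517 ≡ 13 mod 21]
  = (21/13)    [QR: 13 ≡ 1 mod 4, sign kept]
  = (8/13)    [21 ≡ 8 mod 13]
  = -(1/13)    [13 ≡ 5 mod 8 ⇒ (2/13)^3 = -1]
  = -1    [(1/13) = 1]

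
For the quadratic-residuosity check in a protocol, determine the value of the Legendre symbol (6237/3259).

(6237/3259)
  = (2978/3259)    [6237 ≡ 2978 mod 3259]
  = -(1489/3259)    [3259 ≡ 3 mod 8 ⇒ (2/3259) = -1]
  = -(3259/1489)    [QR: 1489 ≡ 1 mod 4, sign kept]
  = -(281/1489)    [3259 ≡ 281 mod 1489]
  = -(1489/281)    [QR: 281 ≡ 1 mod 4, sign kept]
  = -(84/281)    [1489 ≡ 84 mod 281]
  = -(21/281)    [281 ≡ 1 mod 8 ⇒ (2/281)^2 = +1]
  = -(281/21)    [QR: 21 ≡ 1 mod 4, sign kept]
  = -(8/21)    [281 ≡ 8 mod 21]
  = (1/21)    [21 ≡ 5 mod 8 ⇒ (2/21)^3 = -1]
  = 1    [(1/21) = 1]

1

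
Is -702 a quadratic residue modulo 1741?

(-702/1741)
  = (1039/1741)    [-702 ≡ 1039 mod 1741]
  = (1741/1039)    [QR: 1741 ≡ 1 mod 4, sign kept]
  = (702/1039)    [1741 ≡ 702 mod 1039]
  = (351/1039)    [1039 ≡ 7 mod 8 ⇒ (2/1039) = +1]
  = -(1039/351)    [QR: both ≡ 3 mod 4, sign flips]
  = -(337/351)    [1039 ≡ 337 mod 351]
  = -(351/337)    [QR: 337 ≡ 1 mod 4, sign kept]
  = -(14/337)    [351 ≡ 14 mod 337]
  = -(7/337)    [337 ≡ 1 mod 8 ⇒ (2/337) = +1]
  = -(337/7)    [QR: 337 ≡ 1 mod 4, sign kept]
  = -(1/7)    [337 ≡ 1 mod 7]
  = -1    [(1/7) = 1]
The Legendre symbol is -1, so x^2 ≡ -702 (mod 1741) has no solution.

no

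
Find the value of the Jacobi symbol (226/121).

1

Reduce the numerator: 226 ≡ 105 (mod 121), so (226/121) = (105/121).
105 ≡ 1 (mod 4), so quadratic reciprocity gives (105/121) = (121/105). Reduce: 121 ≡ 16 (mod 105). Now have (16/105).
Factor out 2: 16 = 2^4. Since 105 ≡ 1 (mod 8), (2/105) = +1, and (2/105)^4 = +1. Now have (1/105).
(1/105) = 1. Collecting the sign factors: 1.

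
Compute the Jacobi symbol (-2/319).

-1

(-2/319)
  = -(2/319)    [319 ≡ 3 mod 4 ⇒ (-1/319) = -1]
  = -(1/319)    [319 ≡ 7 mod 8 ⇒ (2/319) = +1]
  = -1    [(1/319) = 1]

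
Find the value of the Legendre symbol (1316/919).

(1316/919)
  = (397/919)    [1316 ≡ 397 mod 919]
  = (919/397)    [QR: 397 ≡ 1 mod 4, sign kept]
  = (125/397)    [919 ≡ 125 mod 397]
  = (397/125)    [QR: 125 ≡ 1 mod 4, sign kept]
  = (22/125)    [397 ≡ 22 mod 125]
  = -(11/125)    [125 ≡ 5 mod 8 ⇒ (2/125) = -1]
  = -(125/11)    [QR: 125 ≡ 1 mod 4, sign kept]
  = -(4/11)    [125 ≡ 4 mod 11]
  = -(1/11)    [11 ≡ 3 mod 8 ⇒ (2/11)^2 = +1]
  = -1    [(1/11) = 1]

-1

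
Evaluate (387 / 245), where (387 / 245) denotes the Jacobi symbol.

Reduce the numerator: 387 ≡ 142 (mod 245), so (387 / 245) = (142 / 245).
Factor out 2: 142 = 2·71. Since 245 ≡ 5 (mod 8), (2 / 245) = -1. Now have -(71 / 245).
245 ≡ 1 (mod 4), so quadratic reciprocity gives (71 / 245) = (245 / 71). Reduce: 245 ≡ 32 (mod 71). Now have -(32 / 71).
Factor out 2: 32 = 2^5. Since 71 ≡ 7 (mod 8), (2 / 71) = +1, and (2 / 71)^5 = +1. Now have -(1 / 71).
(1 / 71) = 1. Collecting the sign factors: -1.

-1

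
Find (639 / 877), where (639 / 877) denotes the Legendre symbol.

1

877 ≡ 1 (mod 4), so quadratic reciprocity gives (639 / 877) = (877 / 639). Reduce: 877 ≡ 238 (mod 639). Now have (238 / 639).
Factor out 2: 238 = 2·119. Since 639 ≡ 7 (mod 8), (2 / 639) = +1. Now have (119 / 639).
Both 119 ≡ 3 and 639 ≡ 3 (mod 4), so reciprocity gives (119 / 639) = -(639 / 119). Reduce: 639 ≡ 44 (mod 119). Now have -(44 / 119).
Factor out 2: 44 = 2^2·11. Since 119 ≡ 7 (mod 8), (2 / 119) = +1, and (2 / 119)^2 = +1. Now have -(11 / 119).
Both 11 ≡ 3 and 119 ≡ 3 (mod 4), so reciprocity gives (11 / 119) = -(119 / 11). Reduce: 119 ≡ 9 (mod 11). Now have (9 / 11).
9 ≡ 1 (mod 4), so quadratic reciprocity gives (9 / 11) = (11 / 9). Reduce: 11 ≡ 2 (mod 9). Now have (2 / 9).
Factor out 2: 2 = 2. Since 9 ≡ 1 (mod 8), (2 / 9) = +1. Now have (1 / 9).
(1 / 9) = 1. Collecting the sign factors: 1.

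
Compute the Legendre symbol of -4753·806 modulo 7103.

-1

By multiplicativity, (-4753·806|7103) = (-4753|7103)·(806|7103).
First factor (-4753|7103):
(-4753|7103)
  = -(4753|7103)    [7103 ≡ 3 mod 4 ⇒ (-1|7103) = -1]
  = -(7103|4753)    [QR: 4753 ≡ 1 mod 4, sign kept]
  = -(2350|4753)    [7103 ≡ 2350 mod 4753]
  = -(1175|4753)    [4753 ≡ 1 mod 8 ⇒ (2|4753) = +1]
  = -(4753|1175)    [QR: 4753 ≡ 1 mod 4, sign kept]
  = -(53|1175)    [4753 ≡ 53 mod 1175]
  = -(1175|53)    [QR: 53 ≡ 1 mod 4, sign kept]
  = -(9|53)    [1175 ≡ 9 mod 53]
  = -(53|9)    [QR: 9 ≡ 1 mod 4, sign kept]
  = -(8|9)    [53 ≡ 8 mod 9]
  = -(1|9)    [9 ≡ 1 mod 8 ⇒ (2|9)^3 = +1]
  = -1    [(1|9) = 1]
Second factor (806|7103):
(806|7103)
  = (403|7103)    [7103 ≡ 7 mod 8 ⇒ (2|7103) = +1]
  = -(7103|403)    [QR: both ≡ 3 mod 4, sign flips]
  = -(252|403)    [7103 ≡ 252 mod 403]
  = -(63|403)    [403 ≡ 3 mod 8 ⇒ (2|403)^2 = +1]
  = (403|63)    [QR: both ≡ 3 mod 4, sign flips]
  = (25|63)    [403 ≡ 25 mod 63]
  = (63|25)    [QR: 25 ≡ 1 mod 4, sign kept]
  = (13|25)    [63 ≡ 13 mod 25]
  = (25|13)    [QR: 13 ≡ 1 mod 4, sign kept]
  = (12|13)    [25 ≡ 12 mod 13]
  = (3|13)    [13 ≡ 5 mod 8 ⇒ (2|13)^2 = +1]
  = (13|3)    [QR: 13 ≡ 1 mod 4, sign kept]
  = (1|3)    [13 ≡ 1 mod 3]
  = 1    [(1|3) = 1]
Product: (-1)·(1) = -1.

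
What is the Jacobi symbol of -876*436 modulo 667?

1

By multiplicativity, (-876·436/667) = (-876/667)·(436/667).
First factor (-876/667):
(-876/667)
  = (458/667)    [-876 ≡ 458 mod 667]
  = -(229/667)    [667 ≡ 3 mod 8 ⇒ (2/667) = -1]
  = -(667/229)    [QR: 229 ≡ 1 mod 4, sign kept]
  = -(209/229)    [667 ≡ 209 mod 229]
  = -(229/209)    [QR: 209 ≡ 1 mod 4, sign kept]
  = -(20/209)    [229 ≡ 20 mod 209]
  = -(5/209)    [209 ≡ 1 mod 8 ⇒ (2/209)^2 = +1]
  = -(209/5)    [QR: 5 ≡ 1 mod 4, sign kept]
  = -(4/5)    [209 ≡ 4 mod 5]
  = -(1/5)    [5 ≡ 5 mod 8 ⇒ (2/5)^2 = +1]
  = -1    [(1/5) = 1]
Second factor (436/667):
(436/667)
  = (109/667)    [667 ≡ 3 mod 8 ⇒ (2/667)^2 = +1]
  = (667/109)    [QR: 109 ≡ 1 mod 4, sign kept]
  = (13/109)    [667 ≡ 13 mod 109]
  = (109/13)    [QR: 13 ≡ 1 mod 4, sign kept]
  = (5/13)    [109 ≡ 5 mod 13]
  = (13/5)    [QR: 5 ≡ 1 mod 4, sign kept]
  = (3/5)    [13 ≡ 3 mod 5]
  = (5/3)    [QR: 5 ≡ 1 mod 4, sign kept]
  = (2/3)    [5 ≡ 2 mod 3]
  = -(1/3)    [3 ≡ 3 mod 8 ⇒ (2/3) = -1]
  = -1    [(1/3) = 1]
Product: (-1)·(-1) = 1.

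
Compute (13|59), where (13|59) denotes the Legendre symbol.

13 ≡ 1 (mod 4), so quadratic reciprocity gives (13|59) = (59|13). Reduce: 59 ≡ 7 (mod 13). Now have (7|13).
13 ≡ 1 (mod 4), so quadratic reciprocity gives (7|13) = (13|7). Reduce: 13 ≡ 6 (mod 7). Now have (6|7).
Factor out 2: 6 = 2·3. Since 7 ≡ 7 (mod 8), (2|7) = +1. Now have (3|7).
Both 3 ≡ 3 and 7 ≡ 3 (mod 4), so reciprocity gives (3|7) = -(7|3). Reduce: 7 ≡ 1 (mod 3). Now have -(1|3).
(1|3) = 1. Collecting the sign factors: -1.

-1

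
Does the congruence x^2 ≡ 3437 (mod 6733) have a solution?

(3437/6733)
  = (6733/3437)    [QR: 3437 ≡ 1 mod 4, sign kept]
  = (3296/3437)    [6733 ≡ 3296 mod 3437]
  = -(103/3437)    [3437 ≡ 5 mod 8 ⇒ (2/3437)^5 = -1]
  = -(3437/103)    [QR: 3437 ≡ 1 mod 4, sign kept]
  = -(38/103)    [3437 ≡ 38 mod 103]
  = -(19/103)    [103 ≡ 7 mod 8 ⇒ (2/103) = +1]
  = (103/19)    [QR: both ≡ 3 mod 4, sign flips]
  = (8/19)    [103 ≡ 8 mod 19]
  = -(1/19)    [19 ≡ 3 mod 8 ⇒ (2/19)^3 = -1]
  = -1    [(1/19) = 1]
The Legendre symbol is -1, so x^2 ≡ 3437 (mod 6733) has no solution.

no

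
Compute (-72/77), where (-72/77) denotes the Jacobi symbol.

-1

Pull out -1: (-72/77) = (-1/77)·(72/77). Since 77 ≡ 1 (mod 4), (-1/77) = +1. Now have (72/77).
Factor out 2: 72 = 2^3·9. Since 77 ≡ 5 (mod 8), (2/77) = -1, and (2/77)^3 = -1. Now have -(9/77).
9 ≡ 1 (mod 4), so quadratic reciprocity gives (9/77) = (77/9). Reduce: 77 ≡ 5 (mod 9). Now have -(5/9).
5 ≡ 1 (mod 4), so quadratic reciprocity gives (5/9) = (9/5). Reduce: 9 ≡ 4 (mod 5). Now have -(4/5).
Factor out 2: 4 = 2^2. Since 5 ≡ 5 (mod 8), (2/5) = -1, and (2/5)^2 = +1. Now have -(1/5).
(1/5) = 1. Collecting the sign factors: -1.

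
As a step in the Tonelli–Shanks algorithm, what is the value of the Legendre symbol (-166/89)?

Pull out -1: (-166/89) = (-1/89)·(166/89). Since 89 ≡ 1 (mod 4), (-1/89) = +1. Now have (166/89).
Reduce the numerator: 166 ≡ 77 (mod 89), so (166/89) = (77/89).
77 ≡ 1 (mod 4), so quadratic reciprocity gives (77/89) = (89/77). Reduce: 89 ≡ 12 (mod 77). Now have (12/77).
Factor out 2: 12 = 2^2·3. Since 77 ≡ 5 (mod 8), (2/77) = -1, and (2/77)^2 = +1. Now have (3/77).
77 ≡ 1 (mod 4), so quadratic reciprocity gives (3/77) = (77/3). Reduce: 77 ≡ 2 (mod 3). Now have (2/3).
Factor out 2: 2 = 2. Since 3 ≡ 3 (mod 8), (2/3) = -1. Now have -(1/3).
(1/3) = 1. Collecting the sign factors: -1.

-1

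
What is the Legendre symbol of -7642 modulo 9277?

(-7642/9277)
  = (1635/9277)    [-7642 ≡ 1635 mod 9277]
  = (9277/1635)    [QR: 9277 ≡ 1 mod 4, sign kept]
  = (1102/1635)    [9277 ≡ 1102 mod 1635]
  = -(551/1635)    [1635 ≡ 3 mod 8 ⇒ (2/1635) = -1]
  = (1635/551)    [QR: both ≡ 3 mod 4, sign flips]
  = (533/551)    [1635 ≡ 533 mod 551]
  = (551/533)    [QR: 533 ≡ 1 mod 4, sign kept]
  = (18/533)    [551 ≡ 18 mod 533]
  = -(9/533)    [533 ≡ 5 mod 8 ⇒ (2/533) = -1]
  = -(533/9)    [QR: 9 ≡ 1 mod 4, sign kept]
  = -(2/9)    [533 ≡ 2 mod 9]
  = -(1/9)    [9 ≡ 1 mod 8 ⇒ (2/9) = +1]
  = -1    [(1/9) = 1]

-1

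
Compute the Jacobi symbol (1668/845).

(1668/845)
  = (823/845)    [1668 ≡ 823 mod 845]
  = (845/823)    [QR: 845 ≡ 1 mod 4, sign kept]
  = (22/823)    [845 ≡ 22 mod 823]
  = (11/823)    [823 ≡ 7 mod 8 ⇒ (2/823) = +1]
  = -(823/11)    [QR: both ≡ 3 mod 4, sign flips]
  = -(9/11)    [823 ≡ 9 mod 11]
  = -(11/9)    [QR: 9 ≡ 1 mod 4, sign kept]
  = -(2/9)    [11 ≡ 2 mod 9]
  = -(1/9)    [9 ≡ 1 mod 8 ⇒ (2/9) = +1]
  = -1    [(1/9) = 1]

-1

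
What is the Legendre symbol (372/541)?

1

Factor out 2: 372 = 2^2·93. Since 541 ≡ 5 (mod 8), (2/541) = -1, and (2/541)^2 = +1. Now have (93/541).
93 ≡ 1 (mod 4), so quadratic reciprocity gives (93/541) = (541/93). Reduce: 541 ≡ 76 (mod 93). Now have (76/93).
Factor out 2: 76 = 2^2·19. Since 93 ≡ 5 (mod 8), (2/93) = -1, and (2/93)^2 = +1. Now have (19/93).
93 ≡ 1 (mod 4), so quadratic reciprocity gives (19/93) = (93/19). Reduce: 93 ≡ 17 (mod 19). Now have (17/19).
17 ≡ 1 (mod 4), so quadratic reciprocity gives (17/19) = (19/17). Reduce: 19 ≡ 2 (mod 17). Now have (2/17).
Factor out 2: 2 = 2. Since 17 ≡ 1 (mod 8), (2/17) = +1. Now have (1/17).
(1/17) = 1. Collecting the sign factors: 1.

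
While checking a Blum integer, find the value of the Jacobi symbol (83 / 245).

(83 / 245)
  = (245 / 83)    [QR: 245 ≡ 1 mod 4, sign kept]
  = (79 / 83)    [245 ≡ 79 mod 83]
  = -(83 / 79)    [QR: both ≡ 3 mod 4, sign flips]
  = -(4 / 79)    [83 ≡ 4 mod 79]
  = -(1 / 79)    [79 ≡ 7 mod 8 ⇒ (2 / 79)^2 = +1]
  = -1    [(1 / 79) = 1]

-1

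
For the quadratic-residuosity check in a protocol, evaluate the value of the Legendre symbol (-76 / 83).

1

Reduce the numerator: -76 ≡ 7 (mod 83), so (-76 / 83) = (7 / 83).
Both 7 ≡ 3 and 83 ≡ 3 (mod 4), so reciprocity gives (7 / 83) = -(83 / 7). Reduce: 83 ≡ 6 (mod 7). Now have -(6 / 7).
Factor out 2: 6 = 2·3. Since 7 ≡ 7 (mod 8), (2 / 7) = +1. Now have -(3 / 7).
Both 3 ≡ 3 and 7 ≡ 3 (mod 4), so reciprocity gives (3 / 7) = -(7 / 3). Reduce: 7 ≡ 1 (mod 3). Now have (1 / 3).
(1 / 3) = 1. Collecting the sign factors: 1.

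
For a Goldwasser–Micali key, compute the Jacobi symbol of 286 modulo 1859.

(286/1859)
  = -(143/1859)    [1859 ≡ 3 mod 8 ⇒ (2/1859) = -1]
  = (1859/143)    [QR: both ≡ 3 mod 4, sign flips]
  = (0/143)    [1859 ≡ 0 mod 143]
  = 0    [numerator 0, gcd > 1]

0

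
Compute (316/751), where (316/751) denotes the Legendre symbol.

(316/751)
  = (79/751)    [751 ≡ 7 mod 8 ⇒ (2/751)^2 = +1]
  = -(751/79)    [QR: both ≡ 3 mod 4, sign flips]
  = -(40/79)    [751 ≡ 40 mod 79]
  = -(5/79)    [79 ≡ 7 mod 8 ⇒ (2/79)^3 = +1]
  = -(79/5)    [QR: 5 ≡ 1 mod 4, sign kept]
  = -(4/5)    [79 ≡ 4 mod 5]
  = -(1/5)    [5 ≡ 5 mod 8 ⇒ (2/5)^2 = +1]
  = -1    [(1/5) = 1]

-1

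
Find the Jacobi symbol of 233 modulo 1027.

-1

233 ≡ 1 (mod 4), so quadratic reciprocity gives (233/1027) = (1027/233). Reduce: 1027 ≡ 95 (mod 233). Now have (95/233).
233 ≡ 1 (mod 4), so quadratic reciprocity gives (95/233) = (233/95). Reduce: 233 ≡ 43 (mod 95). Now have (43/95).
Both 43 ≡ 3 and 95 ≡ 3 (mod 4), so reciprocity gives (43/95) = -(95/43). Reduce: 95 ≡ 9 (mod 43). Now have -(9/43).
9 ≡ 1 (mod 4), so quadratic reciprocity gives (9/43) = (43/9). Reduce: 43 ≡ 7 (mod 9). Now have -(7/9).
9 ≡ 1 (mod 4), so quadratic reciprocity gives (7/9) = (9/7). Reduce: 9 ≡ 2 (mod 7). Now have -(2/7).
Factor out 2: 2 = 2. Since 7 ≡ 7 (mod 8), (2/7) = +1. Now have -(1/7).
(1/7) = 1. Collecting the sign factors: -1.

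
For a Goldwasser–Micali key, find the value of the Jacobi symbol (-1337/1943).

Pull out -1: (-1337/1943) = (-1/1943)·(1337/1943). Since 1943 ≡ 3 (mod 4), (-1/1943) = -1. Now have -(1337/1943).
1337 ≡ 1 (mod 4), so quadratic reciprocity gives (1337/1943) = (1943/1337). Reduce: 1943 ≡ 606 (mod 1337). Now have -(606/1337).
Factor out 2: 606 = 2·303. Since 1337 ≡ 1 (mod 8), (2/1337) = +1. Now have -(303/1337).
1337 ≡ 1 (mod 4), so quadratic reciprocity gives (303/1337) = (1337/303). Reduce: 1337 ≡ 125 (mod 303). Now have -(125/303).
125 ≡ 1 (mod 4), so quadratic reciprocity gives (125/303) = (303/125). Reduce: 303 ≡ 53 (mod 125). Now have -(53/125).
53 ≡ 1 (mod 4), so quadratic reciprocity gives (53/125) = (125/53). Reduce: 125 ≡ 19 (mod 53). Now have -(19/53).
53 ≡ 1 (mod 4), so quadratic reciprocity gives (19/53) = (53/19). Reduce: 53 ≡ 15 (mod 19). Now have -(15/19).
Both 15 ≡ 3 and 19 ≡ 3 (mod 4), so reciprocity gives (15/19) = -(19/15). Reduce: 19 ≡ 4 (mod 15). Now have (4/15).
Factor out 2: 4 = 2^2. Since 15 ≡ 7 (mod 8), (2/15) = +1, and (2/15)^2 = +1. Now have (1/15).
(1/15) = 1. Collecting the sign factors: 1.

1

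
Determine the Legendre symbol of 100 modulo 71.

1

Reduce the numerator: 100 ≡ 29 (mod 71), so (100|71) = (29|71).
29 ≡ 1 (mod 4), so quadratic reciprocity gives (29|71) = (71|29). Reduce: 71 ≡ 13 (mod 29). Now have (13|29).
13 ≡ 1 (mod 4), so quadratic reciprocity gives (13|29) = (29|13). Reduce: 29 ≡ 3 (mod 13). Now have (3|13).
13 ≡ 1 (mod 4), so quadratic reciprocity gives (3|13) = (13|3). Reduce: 13 ≡ 1 (mod 3). Now have (1|3).
(1|3) = 1. Collecting the sign factors: 1.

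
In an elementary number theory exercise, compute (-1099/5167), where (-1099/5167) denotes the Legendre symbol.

1

Pull out -1: (-1099/5167) = (-1/5167)·(1099/5167). Since 5167 ≡ 3 (mod 4), (-1/5167) = -1. Now have -(1099/5167).
Both 1099 ≡ 3 and 5167 ≡ 3 (mod 4), so reciprocity gives (1099/5167) = -(5167/1099). Reduce: 5167 ≡ 771 (mod 1099). Now have (771/1099).
Both 771 ≡ 3 and 1099 ≡ 3 (mod 4), so reciprocity gives (771/1099) = -(1099/771). Reduce: 1099 ≡ 328 (mod 771). Now have -(328/771).
Factor out 2: 328 = 2^3·41. Since 771 ≡ 3 (mod 8), (2/771) = -1, and (2/771)^3 = -1. Now have (41/771).
41 ≡ 1 (mod 4), so quadratic reciprocity gives (41/771) = (771/41). Reduce: 771 ≡ 33 (mod 41). Now have (33/41).
33 ≡ 1 (mod 4), so quadratic reciprocity gives (33/41) = (41/33). Reduce: 41 ≡ 8 (mod 33). Now have (8/33).
Factor out 2: 8 = 2^3. Since 33 ≡ 1 (mod 8), (2/33) = +1, and (2/33)^3 = +1. Now have (1/33).
(1/33) = 1. Collecting the sign factors: 1.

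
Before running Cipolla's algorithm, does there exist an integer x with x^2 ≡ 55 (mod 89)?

89 ≡ 1 (mod 4), so quadratic reciprocity gives (55/89) = (89/55). Reduce: 89 ≡ 34 (mod 55). Now have (34/55).
Factor out 2: 34 = 2·17. Since 55 ≡ 7 (mod 8), (2/55) = +1. Now have (17/55).
17 ≡ 1 (mod 4), so quadratic reciprocity gives (17/55) = (55/17). Reduce: 55 ≡ 4 (mod 17). Now have (4/17).
Factor out 2: 4 = 2^2. Since 17 ≡ 1 (mod 8), (2/17) = +1, and (2/17)^2 = +1. Now have (1/17).
(1/17) = 1. Collecting the sign factors: 1.
(55/89) = 1, and 89 is prime, so 55 is a quadratic residue mod 89.

yes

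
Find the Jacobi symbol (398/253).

1

(398/253)
  = (145/253)    [398 ≡ 145 mod 253]
  = (253/145)    [QR: 145 ≡ 1 mod 4, sign kept]
  = (108/145)    [253 ≡ 108 mod 145]
  = (27/145)    [145 ≡ 1 mod 8 ⇒ (2/145)^2 = +1]
  = (145/27)    [QR: 145 ≡ 1 mod 4, sign kept]
  = (10/27)    [145 ≡ 10 mod 27]
  = -(5/27)    [27 ≡ 3 mod 8 ⇒ (2/27) = -1]
  = -(27/5)    [QR: 5 ≡ 1 mod 4, sign kept]
  = -(2/5)    [27 ≡ 2 mod 5]
  = (1/5)    [5 ≡ 5 mod 8 ⇒ (2/5) = -1]
  = 1    [(1/5) = 1]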